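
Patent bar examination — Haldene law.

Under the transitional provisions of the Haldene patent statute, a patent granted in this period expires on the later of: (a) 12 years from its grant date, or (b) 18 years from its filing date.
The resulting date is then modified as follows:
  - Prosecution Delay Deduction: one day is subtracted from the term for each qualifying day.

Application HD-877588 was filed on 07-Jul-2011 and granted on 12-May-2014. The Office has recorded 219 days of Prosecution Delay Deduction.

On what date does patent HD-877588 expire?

(a) grant + 12 years → 12 May 2026.
(b) filing + 18 years → 7 July 2029.
Later of the two: 7 July 2029.
Prosecution Delay Deduction: −219 days → 30 November 2028.

2028-11-30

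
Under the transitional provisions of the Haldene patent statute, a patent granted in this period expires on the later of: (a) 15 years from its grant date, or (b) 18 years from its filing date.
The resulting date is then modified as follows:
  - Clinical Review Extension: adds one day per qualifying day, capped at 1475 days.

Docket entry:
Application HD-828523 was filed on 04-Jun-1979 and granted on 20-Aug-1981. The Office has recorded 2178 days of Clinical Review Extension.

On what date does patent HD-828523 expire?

2001-06-18

(a) grant + 15 years → 20 August 1996.
(b) filing + 18 years → 4 June 1997.
Later of the two: 4 June 1997.
Clinical Review Extension: 2178 days claimed exceeds the 1475-day cap, so +1475 days → 18 June 2001.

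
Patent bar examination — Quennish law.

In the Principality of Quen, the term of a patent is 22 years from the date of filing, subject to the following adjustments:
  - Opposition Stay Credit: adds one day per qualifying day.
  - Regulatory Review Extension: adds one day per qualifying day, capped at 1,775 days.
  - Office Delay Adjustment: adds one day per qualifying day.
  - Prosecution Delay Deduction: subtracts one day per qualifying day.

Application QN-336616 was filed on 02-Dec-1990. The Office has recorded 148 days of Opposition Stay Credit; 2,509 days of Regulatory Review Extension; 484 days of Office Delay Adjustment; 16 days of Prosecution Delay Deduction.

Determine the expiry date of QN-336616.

June 20, 2019

Base term: filing date + 22 years → 2 December 2012.
Opposition Stay Credit: +148 days → 29 April 2013.
Regulatory Review Extension: 2509 days claimed exceeds the 1775-day cap, so +1775 days → 9 March 2018.
Office Delay Adjustment: +484 days → 6 July 2019.
Prosecution Delay Deduction: −16 days → 20 June 2019.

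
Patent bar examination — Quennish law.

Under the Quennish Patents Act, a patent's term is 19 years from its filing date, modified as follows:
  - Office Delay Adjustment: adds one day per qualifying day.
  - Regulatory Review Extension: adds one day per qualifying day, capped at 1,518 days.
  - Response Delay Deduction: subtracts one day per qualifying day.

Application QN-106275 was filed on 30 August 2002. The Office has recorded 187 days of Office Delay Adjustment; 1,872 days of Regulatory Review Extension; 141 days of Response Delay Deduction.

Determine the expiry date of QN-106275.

December 11, 2025

Base term: filing date + 19 years → 30 August 2021.
Office Delay Adjustment: +187 days → 5 March 2022.
Regulatory Review Extension: 1872 days claimed exceeds the 1518-day cap, so +1518 days → 1 May 2026.
Response Delay Deduction: −141 days → 11 December 2025.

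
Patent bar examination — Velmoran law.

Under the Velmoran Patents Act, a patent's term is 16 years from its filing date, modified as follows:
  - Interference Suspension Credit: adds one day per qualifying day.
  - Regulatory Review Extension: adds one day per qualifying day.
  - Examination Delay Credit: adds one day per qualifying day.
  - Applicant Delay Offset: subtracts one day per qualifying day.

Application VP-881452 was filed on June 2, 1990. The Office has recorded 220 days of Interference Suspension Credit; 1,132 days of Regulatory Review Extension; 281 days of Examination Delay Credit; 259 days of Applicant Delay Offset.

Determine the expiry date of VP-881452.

2010-03-07

Base term: filing date + 16 years → 2 June 2006.
Interference Suspension Credit: +220 days → 8 January 2007.
Regulatory Review Extension: +1132 days → 13 February 2010.
Examination Delay Credit: +281 days → 21 November 2010.
Applicant Delay Offset: −259 days → 7 March 2010.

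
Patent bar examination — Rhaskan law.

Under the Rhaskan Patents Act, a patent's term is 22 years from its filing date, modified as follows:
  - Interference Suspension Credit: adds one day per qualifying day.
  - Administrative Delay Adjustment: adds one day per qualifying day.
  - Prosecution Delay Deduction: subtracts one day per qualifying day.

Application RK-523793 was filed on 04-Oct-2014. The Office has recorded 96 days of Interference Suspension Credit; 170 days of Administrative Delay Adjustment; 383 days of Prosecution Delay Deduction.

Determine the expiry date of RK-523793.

Base term: filing date + 22 years → 4 October 2036.
Interference Suspension Credit: +96 days → 8 January 2037.
Administrative Delay Adjustment: +170 days → 27 June 2037.
Prosecution Delay Deduction: −383 days → 9 June 2036.

2036-06-09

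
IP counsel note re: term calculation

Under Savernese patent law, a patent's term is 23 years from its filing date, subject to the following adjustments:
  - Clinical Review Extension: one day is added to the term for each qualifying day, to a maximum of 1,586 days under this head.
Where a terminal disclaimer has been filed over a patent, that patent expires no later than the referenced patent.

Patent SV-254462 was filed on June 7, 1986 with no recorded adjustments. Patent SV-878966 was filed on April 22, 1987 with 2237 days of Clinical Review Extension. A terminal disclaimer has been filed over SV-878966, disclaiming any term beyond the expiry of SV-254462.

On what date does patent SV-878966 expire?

Natural term of SV-878966:
  Base: filing + 23 years → 22 April 2010.
  Clinical Review Extension: 2237 days claimed exceeds the 1586-day cap, so +1586 days → 25 August 2014.
Expiry of referenced patent SV-254462:
  Base: filing + 23 years → 7 June 2009.
Terminal disclaimer: SV-878966 expires on the earlier of 25 August 2014 and 7 June 2009.

2009-06-07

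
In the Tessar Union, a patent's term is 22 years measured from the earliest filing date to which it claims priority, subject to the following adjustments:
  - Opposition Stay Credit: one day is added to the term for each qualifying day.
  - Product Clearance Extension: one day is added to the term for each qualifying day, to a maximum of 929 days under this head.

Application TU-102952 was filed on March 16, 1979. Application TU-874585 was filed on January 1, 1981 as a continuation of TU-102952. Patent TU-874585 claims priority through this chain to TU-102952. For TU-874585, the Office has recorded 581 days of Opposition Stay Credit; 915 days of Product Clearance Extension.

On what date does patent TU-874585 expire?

Earliest priority filing: 16 March 1979.
Base term: 16 March 1979 + 22 years → 16 March 2001.
Opposition Stay Credit: +581 days → 18 October 2002.
Product Clearance Extension: 915 days (within the 929-day cap) → +915 days → 20 April 2005.

April 20, 2005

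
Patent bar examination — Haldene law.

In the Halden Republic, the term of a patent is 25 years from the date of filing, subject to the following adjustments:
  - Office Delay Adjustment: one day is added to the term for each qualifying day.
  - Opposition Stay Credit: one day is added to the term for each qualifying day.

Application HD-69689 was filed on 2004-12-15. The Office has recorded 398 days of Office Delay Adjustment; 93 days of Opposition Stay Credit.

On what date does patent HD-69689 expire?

April 20, 2031

Base term: filing date + 25 years → 15 December 2029.
Office Delay Adjustment: +398 days → 17 January 2031.
Opposition Stay Credit: +93 days → 20 April 2031.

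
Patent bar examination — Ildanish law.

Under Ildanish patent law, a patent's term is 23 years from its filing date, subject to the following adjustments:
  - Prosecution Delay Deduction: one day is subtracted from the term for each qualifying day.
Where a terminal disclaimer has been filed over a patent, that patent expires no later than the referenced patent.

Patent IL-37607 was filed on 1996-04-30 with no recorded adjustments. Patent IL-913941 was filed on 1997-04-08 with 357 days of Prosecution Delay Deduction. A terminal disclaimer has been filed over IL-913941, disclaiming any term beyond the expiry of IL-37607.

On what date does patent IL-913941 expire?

Natural term of IL-913941:
  Base: filing + 23 years → 8 April 2020.
  Prosecution Delay Deduction: −357 days → 17 April 2019.
Expiry of referenced patent IL-37607:
  Base: filing + 23 years → 30 April 2019.
Terminal disclaimer: IL-913941 expires on the earlier of 17 April 2019 and 30 April 2019.

April 17, 2019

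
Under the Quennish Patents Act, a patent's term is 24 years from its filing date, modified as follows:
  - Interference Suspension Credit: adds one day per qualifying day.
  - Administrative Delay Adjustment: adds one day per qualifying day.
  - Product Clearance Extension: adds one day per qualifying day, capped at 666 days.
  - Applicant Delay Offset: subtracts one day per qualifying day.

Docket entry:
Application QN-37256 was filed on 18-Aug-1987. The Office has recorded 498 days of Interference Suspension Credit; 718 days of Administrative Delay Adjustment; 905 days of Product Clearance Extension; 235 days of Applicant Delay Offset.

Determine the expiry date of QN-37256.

February 20, 2016

Base term: filing date + 24 years → 18 August 2011.
Interference Suspension Credit: +498 days → 28 December 2012.
Administrative Delay Adjustment: +718 days → 16 December 2014.
Product Clearance Extension: 905 days claimed exceeds the 666-day cap, so +666 days → 12 October 2016.
Applicant Delay Offset: −235 days → 20 February 2016.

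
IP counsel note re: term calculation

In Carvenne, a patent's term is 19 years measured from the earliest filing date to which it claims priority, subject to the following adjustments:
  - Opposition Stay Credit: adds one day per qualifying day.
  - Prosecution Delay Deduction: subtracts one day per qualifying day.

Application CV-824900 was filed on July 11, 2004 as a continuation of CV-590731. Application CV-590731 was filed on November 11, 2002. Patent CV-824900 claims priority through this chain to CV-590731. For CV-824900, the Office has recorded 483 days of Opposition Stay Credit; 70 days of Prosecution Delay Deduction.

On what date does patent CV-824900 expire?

2022-12-29

Earliest priority filing: 11 November 2002.
Base term: 11 November 2002 + 19 years → 11 November 2021.
Opposition Stay Credit: +483 days → 9 March 2023.
Prosecution Delay Deduction: −70 days → 29 December 2022.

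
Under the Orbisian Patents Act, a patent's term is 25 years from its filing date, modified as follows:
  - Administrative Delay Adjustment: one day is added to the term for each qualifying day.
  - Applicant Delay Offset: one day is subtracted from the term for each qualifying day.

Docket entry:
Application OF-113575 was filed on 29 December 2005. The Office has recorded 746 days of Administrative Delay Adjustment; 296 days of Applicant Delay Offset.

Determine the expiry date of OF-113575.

Base term: filing date + 25 years → 29 December 2030.
Administrative Delay Adjustment: +746 days → 13 January 2033.
Applicant Delay Offset: −296 days → 23 March 2032.

March 23, 2032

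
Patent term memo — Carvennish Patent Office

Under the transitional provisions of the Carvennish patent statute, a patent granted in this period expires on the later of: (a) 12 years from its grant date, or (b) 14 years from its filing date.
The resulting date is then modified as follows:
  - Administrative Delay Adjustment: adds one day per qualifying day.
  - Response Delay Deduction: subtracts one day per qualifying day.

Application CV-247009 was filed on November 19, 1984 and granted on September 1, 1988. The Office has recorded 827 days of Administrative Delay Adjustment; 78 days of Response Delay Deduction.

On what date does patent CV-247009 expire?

(a) grant + 12 years → 1 September 2000.
(b) filing + 14 years → 19 November 1998.
Later of the two: 1 September 2000.
Administrative Delay Adjustment: +827 days → 7 December 2002.
Response Delay Deduction: −78 days → 20 September 2002.

2002-09-20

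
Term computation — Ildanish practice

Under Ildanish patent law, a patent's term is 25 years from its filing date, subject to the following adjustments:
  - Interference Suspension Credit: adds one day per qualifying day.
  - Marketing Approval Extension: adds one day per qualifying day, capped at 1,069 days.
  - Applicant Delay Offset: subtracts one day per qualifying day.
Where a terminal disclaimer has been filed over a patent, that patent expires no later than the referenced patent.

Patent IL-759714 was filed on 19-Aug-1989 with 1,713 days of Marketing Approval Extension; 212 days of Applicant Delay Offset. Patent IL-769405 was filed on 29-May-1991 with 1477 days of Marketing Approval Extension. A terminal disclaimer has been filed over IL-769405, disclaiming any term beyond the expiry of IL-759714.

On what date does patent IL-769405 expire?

2016-12-23

Natural term of IL-769405:
  Base: filing + 25 years → 29 May 2016.
  Marketing Approval Extension: 1477 days claimed exceeds the 1069-day cap, so +1069 days → 3 May 2019.
Expiry of referenced patent IL-759714:
  Base: filing + 25 years → 19 August 2014.
  Marketing Approval Extension: 1713 days claimed exceeds the 1069-day cap, so +1069 days → 23 July 2017.
  Applicant Delay Offset: −212 days → 23 December 2016.
Terminal disclaimer: IL-769405 expires on the earlier of 3 May 2019 and 23 December 2016.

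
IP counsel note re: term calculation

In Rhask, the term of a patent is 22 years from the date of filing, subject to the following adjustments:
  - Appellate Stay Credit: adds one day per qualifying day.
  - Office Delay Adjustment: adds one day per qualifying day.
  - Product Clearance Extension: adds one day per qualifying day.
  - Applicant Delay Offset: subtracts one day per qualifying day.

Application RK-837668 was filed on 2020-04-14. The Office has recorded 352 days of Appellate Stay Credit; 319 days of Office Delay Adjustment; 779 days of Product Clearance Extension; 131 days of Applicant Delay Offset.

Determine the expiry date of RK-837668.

Base term: filing date + 22 years → 14 April 2042.
Appellate Stay Credit: +352 days → 1 April 2043.
Office Delay Adjustment: +319 days → 14 February 2044.
Product Clearance Extension: +779 days → 3 April 2046.
Applicant Delay Offset: −131 days → 23 November 2045.

November 23, 2045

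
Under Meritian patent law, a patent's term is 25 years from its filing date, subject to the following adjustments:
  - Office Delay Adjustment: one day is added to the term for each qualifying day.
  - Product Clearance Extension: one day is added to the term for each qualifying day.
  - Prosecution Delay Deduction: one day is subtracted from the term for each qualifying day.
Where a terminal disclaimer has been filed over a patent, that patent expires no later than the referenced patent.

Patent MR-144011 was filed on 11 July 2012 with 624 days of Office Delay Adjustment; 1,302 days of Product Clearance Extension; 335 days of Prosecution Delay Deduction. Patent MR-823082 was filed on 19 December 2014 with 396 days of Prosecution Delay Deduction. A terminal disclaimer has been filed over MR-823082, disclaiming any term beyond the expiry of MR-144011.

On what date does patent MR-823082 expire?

Natural term of MR-823082:
  Base: filing + 25 years → 19 December 2039.
  Prosecution Delay Deduction: −396 days → 18 November 2038.
Expiry of referenced patent MR-144011:
  Base: filing + 25 years → 11 July 2037.
  Office Delay Adjustment: +624 days → 27 March 2039.
  Product Clearance Extension: +1302 days → 19 October 2042.
  Prosecution Delay Deduction: −335 days → 18 November 2041.
Terminal disclaimer: MR-823082 expires on the earlier of 18 November 2038 and 18 November 2041.

November 18, 2038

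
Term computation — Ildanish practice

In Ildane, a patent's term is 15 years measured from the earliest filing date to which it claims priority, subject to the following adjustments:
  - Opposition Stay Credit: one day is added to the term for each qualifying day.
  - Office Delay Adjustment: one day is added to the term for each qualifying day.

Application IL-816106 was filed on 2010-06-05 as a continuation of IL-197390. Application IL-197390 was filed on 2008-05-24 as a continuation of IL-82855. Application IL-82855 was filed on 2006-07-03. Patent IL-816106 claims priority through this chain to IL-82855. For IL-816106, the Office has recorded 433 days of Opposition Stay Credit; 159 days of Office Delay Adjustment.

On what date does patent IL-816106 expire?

February 15, 2023

Earliest priority filing: 3 July 2006.
Base term: 3 July 2006 + 15 years → 3 July 2021.
Opposition Stay Credit: +433 days → 9 September 2022.
Office Delay Adjustment: +159 days → 15 February 2023.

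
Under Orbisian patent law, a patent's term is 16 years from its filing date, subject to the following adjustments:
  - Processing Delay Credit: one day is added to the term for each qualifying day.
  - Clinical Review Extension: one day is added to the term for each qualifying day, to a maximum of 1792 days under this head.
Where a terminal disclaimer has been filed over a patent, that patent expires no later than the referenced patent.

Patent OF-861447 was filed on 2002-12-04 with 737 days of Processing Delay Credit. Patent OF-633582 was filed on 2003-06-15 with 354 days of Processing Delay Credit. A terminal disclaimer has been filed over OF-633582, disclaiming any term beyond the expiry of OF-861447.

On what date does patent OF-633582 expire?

Natural term of OF-633582:
  Base: filing + 16 years → 15 June 2019.
  Processing Delay Credit: +354 days → 3 June 2020.
Expiry of referenced patent OF-861447:
  Base: filing + 16 years → 4 December 2018.
  Processing Delay Credit: +737 days → 10 December 2020.
Terminal disclaimer: OF-633582 expires on the earlier of 3 June 2020 and 10 December 2020.

June 3, 2020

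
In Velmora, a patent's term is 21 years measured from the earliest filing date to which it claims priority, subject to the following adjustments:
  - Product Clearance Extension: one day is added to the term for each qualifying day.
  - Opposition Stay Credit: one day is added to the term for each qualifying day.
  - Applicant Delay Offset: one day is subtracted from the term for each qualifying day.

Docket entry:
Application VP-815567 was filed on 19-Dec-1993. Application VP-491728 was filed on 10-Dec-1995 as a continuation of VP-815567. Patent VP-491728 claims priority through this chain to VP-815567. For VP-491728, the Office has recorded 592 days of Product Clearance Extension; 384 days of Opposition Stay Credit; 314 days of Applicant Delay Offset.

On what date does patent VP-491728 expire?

Earliest priority filing: 19 December 1993.
Base term: 19 December 1993 + 21 years → 19 December 2014.
Product Clearance Extension: +592 days → 2 August 2016.
Opposition Stay Credit: +384 days → 21 August 2017.
Applicant Delay Offset: −314 days → 11 October 2016.

October 11, 2016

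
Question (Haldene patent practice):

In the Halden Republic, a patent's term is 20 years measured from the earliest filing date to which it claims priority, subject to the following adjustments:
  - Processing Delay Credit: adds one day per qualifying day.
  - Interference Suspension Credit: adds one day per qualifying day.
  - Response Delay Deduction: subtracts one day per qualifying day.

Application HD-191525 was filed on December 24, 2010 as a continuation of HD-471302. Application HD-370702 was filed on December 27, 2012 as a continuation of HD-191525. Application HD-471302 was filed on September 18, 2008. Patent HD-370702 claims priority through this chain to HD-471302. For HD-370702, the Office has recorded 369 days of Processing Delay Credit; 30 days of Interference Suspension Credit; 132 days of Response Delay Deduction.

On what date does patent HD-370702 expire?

Earliest priority filing: 18 September 2008.
Base term: 18 September 2008 + 20 years → 18 September 2028.
Processing Delay Credit: +369 days → 22 September 2029.
Interference Suspension Credit: +30 days → 22 October 2029.
Response Delay Deduction: −132 days → 12 June 2029.

2029-06-12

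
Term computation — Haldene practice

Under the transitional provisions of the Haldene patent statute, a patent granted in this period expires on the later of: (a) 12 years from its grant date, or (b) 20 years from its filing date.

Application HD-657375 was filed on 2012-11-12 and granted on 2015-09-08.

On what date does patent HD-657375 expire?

(a) grant + 12 years → 8 September 2027.
(b) filing + 20 years → 12 November 2032.
Later of the two: 12 November 2032.

November 12, 2032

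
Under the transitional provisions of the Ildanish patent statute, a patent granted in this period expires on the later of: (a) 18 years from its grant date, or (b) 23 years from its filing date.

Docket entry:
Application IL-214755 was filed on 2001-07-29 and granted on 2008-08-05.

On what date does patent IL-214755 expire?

2026-08-05

(a) grant + 18 years → 5 August 2026.
(b) filing + 23 years → 29 July 2024.
Later of the two: 5 August 2026.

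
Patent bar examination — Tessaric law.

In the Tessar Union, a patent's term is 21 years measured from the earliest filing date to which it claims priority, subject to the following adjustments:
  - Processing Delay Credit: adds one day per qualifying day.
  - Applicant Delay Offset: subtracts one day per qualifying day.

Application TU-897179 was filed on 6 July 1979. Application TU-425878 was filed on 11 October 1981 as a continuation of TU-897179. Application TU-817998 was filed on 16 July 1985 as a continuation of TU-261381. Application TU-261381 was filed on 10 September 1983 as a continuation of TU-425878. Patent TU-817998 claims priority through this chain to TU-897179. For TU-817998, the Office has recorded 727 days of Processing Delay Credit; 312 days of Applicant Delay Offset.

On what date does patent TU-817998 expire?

August 25, 2001

Earliest priority filing: 6 July 1979.
Base term: 6 July 1979 + 21 years → 6 July 2000.
Processing Delay Credit: +727 days → 3 July 2002.
Applicant Delay Offset: −312 days → 25 August 2001.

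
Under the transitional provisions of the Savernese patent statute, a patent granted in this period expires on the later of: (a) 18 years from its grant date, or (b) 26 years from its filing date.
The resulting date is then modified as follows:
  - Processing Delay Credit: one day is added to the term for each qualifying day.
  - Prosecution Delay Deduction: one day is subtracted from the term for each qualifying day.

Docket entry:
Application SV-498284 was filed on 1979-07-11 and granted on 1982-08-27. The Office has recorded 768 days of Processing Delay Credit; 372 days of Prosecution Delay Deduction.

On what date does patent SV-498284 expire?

(a) grant + 18 years → 27 August 2000.
(b) filing + 26 years → 11 July 2005.
Later of the two: 11 July 2005.
Processing Delay Credit: +768 days → 18 August 2007.
Prosecution Delay Deduction: −372 days → 11 August 2006.

August 11, 2006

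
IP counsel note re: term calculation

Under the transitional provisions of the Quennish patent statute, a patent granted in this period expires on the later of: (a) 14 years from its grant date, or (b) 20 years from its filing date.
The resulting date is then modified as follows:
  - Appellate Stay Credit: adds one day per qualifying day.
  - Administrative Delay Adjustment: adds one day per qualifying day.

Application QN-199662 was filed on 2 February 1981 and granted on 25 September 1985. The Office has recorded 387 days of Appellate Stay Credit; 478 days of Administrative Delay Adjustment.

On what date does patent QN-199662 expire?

(a) grant + 14 years → 25 September 1999.
(b) filing + 20 years → 2 February 2001.
Later of the two: 2 February 2001.
Appellate Stay Credit: +387 days → 24 February 2002.
Administrative Delay Adjustment: +478 days → 17 June 2003.

June 17, 2003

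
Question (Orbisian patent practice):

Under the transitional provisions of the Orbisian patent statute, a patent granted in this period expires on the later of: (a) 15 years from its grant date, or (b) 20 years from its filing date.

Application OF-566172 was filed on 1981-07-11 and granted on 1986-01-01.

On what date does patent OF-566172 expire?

July 11, 2001

(a) grant + 15 years → 1 January 2001.
(b) filing + 20 years → 11 July 2001.
Later of the two: 11 July 2001.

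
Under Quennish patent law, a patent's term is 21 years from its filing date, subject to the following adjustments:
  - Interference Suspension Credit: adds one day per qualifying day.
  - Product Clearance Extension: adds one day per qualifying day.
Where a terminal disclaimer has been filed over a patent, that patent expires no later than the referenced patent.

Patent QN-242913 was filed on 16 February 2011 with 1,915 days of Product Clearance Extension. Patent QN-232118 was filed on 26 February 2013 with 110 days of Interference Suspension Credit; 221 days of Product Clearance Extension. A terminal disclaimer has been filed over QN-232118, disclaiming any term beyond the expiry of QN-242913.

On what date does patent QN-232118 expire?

January 23, 2035

Natural term of QN-232118:
  Base: filing + 21 years → 26 February 2034.
  Interference Suspension Credit: +110 days → 16 June 2034.
  Product Clearance Extension: +221 days → 23 January 2035.
Expiry of referenced patent QN-242913:
  Base: filing + 21 years → 16 February 2032.
  Product Clearance Extension: +1915 days → 15 May 2037.
Terminal disclaimer: QN-232118 expires on the earlier of 23 January 2035 and 15 May 2037.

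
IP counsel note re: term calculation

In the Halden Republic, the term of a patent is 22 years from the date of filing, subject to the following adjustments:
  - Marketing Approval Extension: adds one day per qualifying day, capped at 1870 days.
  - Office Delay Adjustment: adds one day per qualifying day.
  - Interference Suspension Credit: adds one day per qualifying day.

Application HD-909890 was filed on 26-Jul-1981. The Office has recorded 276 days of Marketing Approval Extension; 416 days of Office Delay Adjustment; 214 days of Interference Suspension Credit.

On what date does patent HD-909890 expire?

January 17, 2006

Base term: filing date + 22 years → 26 July 2003.
Marketing Approval Extension: 276 days (within the 1870-day cap) → +276 days → 27 April 2004.
Office Delay Adjustment: +416 days → 17 June 2005.
Interference Suspension Credit: +214 days → 17 January 2006.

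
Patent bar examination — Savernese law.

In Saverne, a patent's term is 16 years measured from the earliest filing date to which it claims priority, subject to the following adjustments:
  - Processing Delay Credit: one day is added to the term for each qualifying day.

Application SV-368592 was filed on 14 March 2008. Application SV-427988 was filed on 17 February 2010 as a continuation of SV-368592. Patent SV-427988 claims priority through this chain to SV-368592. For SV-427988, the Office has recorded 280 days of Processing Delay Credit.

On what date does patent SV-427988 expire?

Earliest priority filing: 14 March 2008.
Base term: 14 March 2008 + 16 years → 14 March 2024.
Processing Delay Credit: +280 days → 19 December 2024.

December 19, 2024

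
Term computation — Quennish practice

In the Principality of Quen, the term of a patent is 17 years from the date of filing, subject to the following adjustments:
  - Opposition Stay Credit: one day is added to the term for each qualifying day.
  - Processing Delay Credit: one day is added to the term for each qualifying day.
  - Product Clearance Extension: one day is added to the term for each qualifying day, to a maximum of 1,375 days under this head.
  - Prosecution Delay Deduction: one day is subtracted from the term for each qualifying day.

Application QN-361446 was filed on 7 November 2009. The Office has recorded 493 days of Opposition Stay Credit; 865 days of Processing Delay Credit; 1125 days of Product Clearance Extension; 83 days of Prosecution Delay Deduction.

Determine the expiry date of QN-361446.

Base term: filing date + 17 years → 7 November 2026.
Opposition Stay Credit: +493 days → 14 March 2028.
Processing Delay Credit: +865 days → 27 July 2030.
Product Clearance Extension: 1125 days (within the 1375-day cap) → +1125 days → 25 August 2033.
Prosecution Delay Deduction: −83 days → 3 June 2033.

2033-06-03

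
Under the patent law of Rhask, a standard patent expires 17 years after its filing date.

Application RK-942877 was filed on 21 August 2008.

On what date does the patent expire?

August 21, 2025

Filing date + 17 years → 21 August 2025.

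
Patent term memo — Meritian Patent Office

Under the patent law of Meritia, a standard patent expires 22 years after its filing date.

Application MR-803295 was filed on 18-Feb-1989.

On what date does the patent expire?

February 18, 2011

Filing date + 22 years → 18 February 2011.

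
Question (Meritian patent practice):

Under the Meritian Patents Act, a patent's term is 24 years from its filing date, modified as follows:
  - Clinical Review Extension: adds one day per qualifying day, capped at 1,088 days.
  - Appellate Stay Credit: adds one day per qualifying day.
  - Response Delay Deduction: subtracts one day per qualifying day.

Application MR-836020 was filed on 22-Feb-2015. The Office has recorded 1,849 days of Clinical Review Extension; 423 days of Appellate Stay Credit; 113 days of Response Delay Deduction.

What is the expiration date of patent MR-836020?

Base term: filing date + 24 years → 22 February 2039.
Clinical Review Extension: 1849 days claimed exceeds the 1088-day cap, so +1088 days → 14 February 2042.
Appellate Stay Credit: +423 days → 13 April 2043.
Response Delay Deduction: −113 days → 21 December 2042.

December 21, 2042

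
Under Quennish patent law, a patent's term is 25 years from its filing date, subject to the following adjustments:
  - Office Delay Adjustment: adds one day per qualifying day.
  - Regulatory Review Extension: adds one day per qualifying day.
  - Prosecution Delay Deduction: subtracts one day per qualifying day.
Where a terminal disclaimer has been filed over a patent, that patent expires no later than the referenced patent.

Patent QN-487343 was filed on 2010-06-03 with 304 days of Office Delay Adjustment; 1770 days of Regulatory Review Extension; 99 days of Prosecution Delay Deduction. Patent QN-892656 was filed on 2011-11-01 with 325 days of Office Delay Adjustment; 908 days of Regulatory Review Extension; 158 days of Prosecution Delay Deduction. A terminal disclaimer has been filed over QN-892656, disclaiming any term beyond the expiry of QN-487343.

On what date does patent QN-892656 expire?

Natural term of QN-892656:
  Base: filing + 25 years → 1 November 2036.
  Office Delay Adjustment: +325 days → 22 September 2037.
  Regulatory Review Extension: +908 days → 18 March 2040.
  Prosecution Delay Deduction: −158 days → 12 October 2039.
Expiry of referenced patent QN-487343:
  Base: filing + 25 years → 3 June 2035.
  Office Delay Adjustment: +304 days → 2 April 2036.
  Regulatory Review Extension: +1770 days → 5 February 2041.
  Prosecution Delay Deduction: −99 days → 29 October 2040.
Terminal disclaimer: QN-892656 expires on the earlier of 12 October 2039 and 29 October 2040.

October 12, 2039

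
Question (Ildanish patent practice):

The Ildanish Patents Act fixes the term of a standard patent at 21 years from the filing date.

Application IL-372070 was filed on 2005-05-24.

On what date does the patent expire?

May 24, 2026

Filing date + 21 years → 24 May 2026.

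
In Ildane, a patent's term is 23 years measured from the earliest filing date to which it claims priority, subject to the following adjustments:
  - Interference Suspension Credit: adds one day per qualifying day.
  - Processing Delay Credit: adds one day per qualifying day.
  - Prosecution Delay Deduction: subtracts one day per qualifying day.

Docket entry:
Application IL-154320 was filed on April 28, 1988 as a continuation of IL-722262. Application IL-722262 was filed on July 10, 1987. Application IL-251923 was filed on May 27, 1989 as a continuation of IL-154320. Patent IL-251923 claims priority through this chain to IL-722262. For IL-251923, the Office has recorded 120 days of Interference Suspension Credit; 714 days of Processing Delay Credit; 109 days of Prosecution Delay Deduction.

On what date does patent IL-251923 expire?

2012-07-04

Earliest priority filing: 10 July 1987.
Base term: 10 July 1987 + 23 years → 10 July 2010.
Interference Suspension Credit: +120 days → 7 November 2010.
Processing Delay Credit: +714 days → 21 October 2012.
Prosecution Delay Deduction: −109 days → 4 July 2012.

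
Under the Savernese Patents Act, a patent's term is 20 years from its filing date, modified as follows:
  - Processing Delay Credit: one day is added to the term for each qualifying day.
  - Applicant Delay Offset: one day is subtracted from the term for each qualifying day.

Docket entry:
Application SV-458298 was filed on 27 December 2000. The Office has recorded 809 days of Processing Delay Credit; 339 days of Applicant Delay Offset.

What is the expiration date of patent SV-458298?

Base term: filing date + 20 years → 27 December 2020.
Processing Delay Credit: +809 days → 16 March 2023.
Applicant Delay Offset: −339 days → 11 April 2022.

April 11, 2022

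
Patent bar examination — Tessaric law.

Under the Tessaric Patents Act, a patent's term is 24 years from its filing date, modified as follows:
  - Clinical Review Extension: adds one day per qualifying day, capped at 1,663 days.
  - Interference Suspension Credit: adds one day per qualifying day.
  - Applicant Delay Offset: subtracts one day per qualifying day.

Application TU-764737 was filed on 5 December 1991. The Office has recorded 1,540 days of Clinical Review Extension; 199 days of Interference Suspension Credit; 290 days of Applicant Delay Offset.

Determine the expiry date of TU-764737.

2019-11-23

Base term: filing date + 24 years → 5 December 2015.
Clinical Review Extension: 1540 days (within the 1663-day cap) → +1540 days → 22 February 2020.
Interference Suspension Credit: +199 days → 8 September 2020.
Applicant Delay Offset: −290 days → 23 November 2019.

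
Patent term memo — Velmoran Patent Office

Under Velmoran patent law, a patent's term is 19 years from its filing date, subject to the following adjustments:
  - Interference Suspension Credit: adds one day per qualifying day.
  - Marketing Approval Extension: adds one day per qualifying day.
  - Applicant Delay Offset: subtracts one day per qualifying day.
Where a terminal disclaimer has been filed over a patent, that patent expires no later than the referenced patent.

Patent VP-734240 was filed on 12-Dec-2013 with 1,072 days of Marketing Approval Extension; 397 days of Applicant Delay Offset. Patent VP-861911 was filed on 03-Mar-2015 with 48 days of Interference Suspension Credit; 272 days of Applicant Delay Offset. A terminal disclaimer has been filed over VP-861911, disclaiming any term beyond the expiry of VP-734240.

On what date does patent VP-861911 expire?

July 22, 2033

Natural term of VP-861911:
  Base: filing + 19 years → 3 March 2034.
  Interference Suspension Credit: +48 days → 20 April 2034.
  Applicant Delay Offset: −272 days → 22 July 2033.
Expiry of referenced patent VP-734240:
  Base: filing + 19 years → 12 December 2032.
  Marketing Approval Extension: +1072 days → 19 November 2035.
  Applicant Delay Offset: −397 days → 18 October 2034.
Terminal disclaimer: VP-861911 expires on the earlier of 22 July 2033 and 18 October 2034.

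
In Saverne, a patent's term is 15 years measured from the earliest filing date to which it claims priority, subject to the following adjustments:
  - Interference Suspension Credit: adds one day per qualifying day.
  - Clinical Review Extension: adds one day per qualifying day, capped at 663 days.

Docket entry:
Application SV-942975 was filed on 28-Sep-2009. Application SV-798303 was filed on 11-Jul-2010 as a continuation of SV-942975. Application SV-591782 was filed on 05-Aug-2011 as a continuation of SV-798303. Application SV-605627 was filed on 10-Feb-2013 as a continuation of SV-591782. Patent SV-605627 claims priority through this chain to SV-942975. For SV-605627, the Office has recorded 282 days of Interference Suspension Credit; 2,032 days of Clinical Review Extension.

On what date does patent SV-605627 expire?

Earliest priority filing: 28 September 2009.
Base term: 28 September 2009 + 15 years → 28 September 2024.
Interference Suspension Credit: +282 days → 7 July 2025.
Clinical Review Extension: 2032 days claimed exceeds the 663-day cap, so +663 days → 1 May 2027.

2027-05-01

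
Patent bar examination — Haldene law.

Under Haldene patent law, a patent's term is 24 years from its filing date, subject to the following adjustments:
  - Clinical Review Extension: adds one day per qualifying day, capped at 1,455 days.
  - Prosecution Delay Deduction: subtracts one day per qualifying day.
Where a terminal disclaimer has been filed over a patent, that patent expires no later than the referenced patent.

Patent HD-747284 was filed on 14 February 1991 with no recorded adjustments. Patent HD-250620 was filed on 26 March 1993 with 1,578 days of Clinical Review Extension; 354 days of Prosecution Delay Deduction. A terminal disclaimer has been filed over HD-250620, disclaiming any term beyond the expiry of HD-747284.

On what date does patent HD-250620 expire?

Natural term of HD-250620:
  Base: filing + 24 years → 26 March 2017.
  Clinical Review Extension: 1578 days claimed exceeds the 1455-day cap, so +1455 days → 20 March 2021.
  Prosecution Delay Deduction: −354 days → 31 March 2020.
Expiry of referenced patent HD-747284:
  Base: filing + 24 years → 14 February 2015.
Terminal disclaimer: HD-250620 expires on the earlier of 31 March 2020 and 14 February 2015.

2015-02-14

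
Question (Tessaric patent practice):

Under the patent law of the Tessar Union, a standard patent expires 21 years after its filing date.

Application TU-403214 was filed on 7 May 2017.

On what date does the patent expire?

Filing date + 21 years → 7 May 2038.

2038-05-07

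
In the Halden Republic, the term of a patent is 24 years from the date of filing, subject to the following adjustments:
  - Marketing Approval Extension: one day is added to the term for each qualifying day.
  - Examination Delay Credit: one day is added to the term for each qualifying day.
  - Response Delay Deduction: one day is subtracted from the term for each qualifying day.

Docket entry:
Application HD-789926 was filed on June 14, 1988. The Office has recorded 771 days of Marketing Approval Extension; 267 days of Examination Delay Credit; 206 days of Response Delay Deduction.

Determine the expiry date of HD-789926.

2014-09-24

Base term: filing date + 24 years → 14 June 2012.
Marketing Approval Extension: +771 days → 25 July 2014.
Examination Delay Credit: +267 days → 18 April 2015.
Response Delay Deduction: −206 days → 24 September 2014.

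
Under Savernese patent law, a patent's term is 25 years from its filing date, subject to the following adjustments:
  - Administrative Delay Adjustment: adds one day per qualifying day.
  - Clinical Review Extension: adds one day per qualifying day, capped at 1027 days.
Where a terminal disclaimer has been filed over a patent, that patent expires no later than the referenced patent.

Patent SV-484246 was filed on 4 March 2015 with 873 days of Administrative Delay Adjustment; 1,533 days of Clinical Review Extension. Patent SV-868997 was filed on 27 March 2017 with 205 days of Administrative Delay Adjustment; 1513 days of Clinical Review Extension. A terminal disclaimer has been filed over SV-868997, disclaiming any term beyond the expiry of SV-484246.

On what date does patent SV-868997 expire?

Natural term of SV-868997:
  Base: filing + 25 years → 27 March 2042.
  Administrative Delay Adjustment: +205 days → 18 October 2042.
  Clinical Review Extension: 1513 days claimed exceeds the 1027-day cap, so +1027 days → 10 August 2045.
Expiry of referenced patent SV-484246:
  Base: filing + 25 years → 4 March 2040.
  Administrative Delay Adjustment: +873 days → 25 July 2042.
  Clinical Review Extension: 1533 days claimed exceeds the 1027-day cap, so +1027 days → 17 May 2045.
Terminal disclaimer: SV-868997 expires on the earlier of 10 August 2045 and 17 May 2045.

2045-05-17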